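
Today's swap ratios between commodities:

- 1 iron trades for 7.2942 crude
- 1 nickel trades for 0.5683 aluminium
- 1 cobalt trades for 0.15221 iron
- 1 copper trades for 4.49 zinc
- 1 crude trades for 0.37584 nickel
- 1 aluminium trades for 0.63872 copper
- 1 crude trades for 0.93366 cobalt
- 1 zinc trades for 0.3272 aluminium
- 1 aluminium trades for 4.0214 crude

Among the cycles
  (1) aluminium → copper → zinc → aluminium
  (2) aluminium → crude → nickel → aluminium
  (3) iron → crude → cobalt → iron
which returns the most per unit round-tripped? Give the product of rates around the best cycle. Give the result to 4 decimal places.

(1) 0.63872 × 4.49 × 0.3272 = 0.93836
(2) 4.0214 × 0.37584 × 0.5683 = 0.85893
(3) 7.2942 × 0.93366 × 0.15221 = 1.03660
Highest is cycle (3) at 1.0366 (>1, arbitrage).

1.0366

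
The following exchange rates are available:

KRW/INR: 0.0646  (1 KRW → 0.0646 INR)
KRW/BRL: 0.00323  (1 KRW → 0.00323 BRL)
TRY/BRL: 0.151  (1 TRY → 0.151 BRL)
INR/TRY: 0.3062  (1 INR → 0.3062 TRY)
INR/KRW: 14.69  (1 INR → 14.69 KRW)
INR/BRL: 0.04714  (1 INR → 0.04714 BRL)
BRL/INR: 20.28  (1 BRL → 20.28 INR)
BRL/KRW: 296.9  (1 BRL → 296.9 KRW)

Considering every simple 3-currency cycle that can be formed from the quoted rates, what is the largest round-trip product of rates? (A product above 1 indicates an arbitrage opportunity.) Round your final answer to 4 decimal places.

0.9623

KRW→BRL→INR→KRW: 0.00323 × 20.28 × 14.69 = 0.96226
INR→TRY→BRL→INR: 0.3062 × 0.151 × 20.28 = 0.93767
KRW→INR→BRL→KRW: 0.0646 × 0.04714 × 296.9 = 0.90413
Maximum is KRW→BRL→INR→KRW at 0.9623; no arbitrage — every cycle loses value.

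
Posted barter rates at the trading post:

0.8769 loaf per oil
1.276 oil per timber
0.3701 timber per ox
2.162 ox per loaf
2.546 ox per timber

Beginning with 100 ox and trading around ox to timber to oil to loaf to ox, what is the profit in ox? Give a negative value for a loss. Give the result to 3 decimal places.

-10.469

100 ox × 0.3701 = 37.01 timber
37.01 timber × 1.276 = 47.22476 oil
47.22476 oil × 0.8769 = 41.411392044 loaf
41.411392044 loaf × 2.162 = 89.531429599128 ox
Net change: 89.531429599128 − 100 = -10.468570400872 ox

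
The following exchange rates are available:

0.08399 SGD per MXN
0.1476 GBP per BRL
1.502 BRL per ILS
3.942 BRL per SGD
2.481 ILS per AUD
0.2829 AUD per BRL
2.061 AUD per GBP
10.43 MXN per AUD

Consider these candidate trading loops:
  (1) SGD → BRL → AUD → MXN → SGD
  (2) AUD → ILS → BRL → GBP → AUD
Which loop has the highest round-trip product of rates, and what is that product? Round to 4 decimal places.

1.1336

(1) 3.942 × 0.2829 × 10.43 × 0.08399 = 0.97693
(2) 2.481 × 1.502 × 0.1476 × 2.061 = 1.13360
Highest is cycle (2) at 1.1336 (>1, arbitrage).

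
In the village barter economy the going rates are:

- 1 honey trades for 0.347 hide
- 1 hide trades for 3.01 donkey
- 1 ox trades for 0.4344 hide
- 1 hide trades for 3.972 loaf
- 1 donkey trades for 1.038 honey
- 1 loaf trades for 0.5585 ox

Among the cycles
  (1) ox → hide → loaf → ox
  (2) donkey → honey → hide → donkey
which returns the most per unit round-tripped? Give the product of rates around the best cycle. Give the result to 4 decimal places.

1.0842

(1) 0.4344 × 3.972 × 0.5585 = 0.96366
(2) 1.038 × 0.347 × 3.01 = 1.08416
Highest is cycle (2) at 1.0842 (>1, arbitrage).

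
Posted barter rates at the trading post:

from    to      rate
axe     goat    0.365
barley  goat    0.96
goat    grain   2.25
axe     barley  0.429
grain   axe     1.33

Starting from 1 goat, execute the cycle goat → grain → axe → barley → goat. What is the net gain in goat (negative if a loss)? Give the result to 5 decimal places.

1 goat × 2.25 = 2.25 grain
2.25 grain × 1.33 = 2.9925 axe
2.9925 axe × 0.429 = 1.2837825 barley
1.2837825 barley × 0.96 = 1.2324312 goat
Net change: 1.2324312 − 1 = 0.2324312 goat

0.23243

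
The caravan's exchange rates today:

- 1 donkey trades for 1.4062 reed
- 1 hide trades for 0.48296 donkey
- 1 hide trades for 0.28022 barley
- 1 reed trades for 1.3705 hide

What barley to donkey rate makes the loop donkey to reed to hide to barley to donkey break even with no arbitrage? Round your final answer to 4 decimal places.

Known legs of the cycle: 1.4062 × 1.3705 × 0.28022 = 0.540039171362
For no arbitrage the full-cycle product must be 1, so the missing rate is 1 / 0.540039171362 ≈ 1.851718.

1.8517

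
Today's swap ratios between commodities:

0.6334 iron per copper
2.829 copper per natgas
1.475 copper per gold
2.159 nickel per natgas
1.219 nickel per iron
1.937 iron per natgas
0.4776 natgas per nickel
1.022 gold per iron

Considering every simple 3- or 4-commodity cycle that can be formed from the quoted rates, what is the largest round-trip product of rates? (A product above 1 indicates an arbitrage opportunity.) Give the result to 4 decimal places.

1.1277

nickel→natgas→iron→nickel: 0.4776 × 1.937 × 1.219 = 1.12771
copper→iron→nickel→natgas→copper: 0.6334 × 1.219 × 0.4776 × 2.829 = 1.04323
copper→iron→gold→copper: 0.6334 × 1.022 × 1.475 = 0.95482
Maximum is nickel→natgas→iron→nickel at 1.1277; arbitrage exists.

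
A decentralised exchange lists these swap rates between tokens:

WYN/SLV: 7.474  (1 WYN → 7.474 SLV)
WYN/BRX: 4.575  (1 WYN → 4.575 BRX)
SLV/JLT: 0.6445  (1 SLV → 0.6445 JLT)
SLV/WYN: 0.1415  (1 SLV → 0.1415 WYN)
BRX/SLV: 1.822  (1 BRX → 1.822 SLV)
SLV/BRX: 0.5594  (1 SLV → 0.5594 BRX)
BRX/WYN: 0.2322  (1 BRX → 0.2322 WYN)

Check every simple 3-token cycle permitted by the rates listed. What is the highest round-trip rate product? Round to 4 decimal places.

SLV→WYN→BRX→SLV: 0.1415 × 4.575 × 1.822 = 1.17949
SLV→BRX→WYN→SLV: 0.5594 × 0.2322 × 7.474 = 0.97082
Maximum is SLV→WYN→BRX→SLV at 1.1795; arbitrage exists.

1.1795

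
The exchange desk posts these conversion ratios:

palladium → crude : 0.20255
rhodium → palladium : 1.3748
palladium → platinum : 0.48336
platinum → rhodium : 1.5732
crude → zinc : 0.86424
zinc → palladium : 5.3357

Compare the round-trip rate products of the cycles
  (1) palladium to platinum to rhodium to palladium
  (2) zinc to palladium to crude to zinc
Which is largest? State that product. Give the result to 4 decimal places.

(1) 0.48336 × 1.5732 × 1.3748 = 1.04543
(2) 5.3357 × 0.20255 × 0.86424 = 0.93402
Highest is cycle (1) at 1.0454 (>1, arbitrage).

1.0454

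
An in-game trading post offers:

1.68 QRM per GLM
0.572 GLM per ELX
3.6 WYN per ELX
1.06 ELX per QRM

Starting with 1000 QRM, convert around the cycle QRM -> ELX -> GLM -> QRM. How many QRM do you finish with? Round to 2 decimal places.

1000 QRM × 1.06 = 1060 ELX
1060 ELX × 0.572 = 606.32 GLM
606.32 GLM × 1.68 = 1018.6176 QRM

1018.62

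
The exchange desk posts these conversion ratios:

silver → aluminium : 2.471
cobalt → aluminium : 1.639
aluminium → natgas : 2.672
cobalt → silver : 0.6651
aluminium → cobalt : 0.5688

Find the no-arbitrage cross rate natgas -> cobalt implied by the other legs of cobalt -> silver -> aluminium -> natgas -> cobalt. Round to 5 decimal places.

Known legs of the cycle: 0.6651 × 2.471 × 2.672 = 4.3913307312
For no arbitrage the full-cycle product must be 1, so the missing rate is 1 / 4.3913307312 ≈ 0.2277214.

0.22772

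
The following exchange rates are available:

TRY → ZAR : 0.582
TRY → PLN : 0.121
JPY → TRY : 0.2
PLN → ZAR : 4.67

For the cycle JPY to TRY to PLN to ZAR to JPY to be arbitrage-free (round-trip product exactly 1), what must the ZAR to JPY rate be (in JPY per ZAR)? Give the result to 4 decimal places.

Known legs of the cycle: 0.2 × 0.121 × 4.67 = 0.113014
For no arbitrage the full-cycle product must be 1, so the missing rate is 1 / 0.113014 ≈ 8.848461.

8.8485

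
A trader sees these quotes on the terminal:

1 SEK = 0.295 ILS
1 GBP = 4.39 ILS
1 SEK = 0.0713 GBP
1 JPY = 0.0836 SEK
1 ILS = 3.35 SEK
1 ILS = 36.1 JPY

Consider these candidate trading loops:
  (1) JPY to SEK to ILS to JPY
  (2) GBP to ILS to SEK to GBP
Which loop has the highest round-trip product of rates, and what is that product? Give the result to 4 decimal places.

(1) 0.0836 × 0.295 × 36.1 = 0.89030
(2) 4.39 × 3.35 × 0.0713 = 1.04857
Highest is cycle (2) at 1.0486 (>1, arbitrage).

1.0486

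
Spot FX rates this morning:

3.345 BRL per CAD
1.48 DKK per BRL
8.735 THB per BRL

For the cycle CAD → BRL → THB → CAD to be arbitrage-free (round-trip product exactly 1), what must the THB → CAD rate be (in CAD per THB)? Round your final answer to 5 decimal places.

Known legs of the cycle: 3.345 × 8.735 = 29.218575
For no arbitrage the full-cycle product must be 1, so the missing rate is 1 / 29.218575 ≈ 0.0342248.

0.03422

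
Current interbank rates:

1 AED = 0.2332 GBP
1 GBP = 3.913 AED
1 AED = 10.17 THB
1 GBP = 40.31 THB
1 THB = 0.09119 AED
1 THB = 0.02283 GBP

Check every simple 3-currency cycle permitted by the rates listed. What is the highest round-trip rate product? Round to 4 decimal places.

0.9085

THB→GBP→AED→THB: 0.02283 × 3.913 × 10.17 = 0.90852
THB→AED→GBP→THB: 0.09119 × 0.2332 × 40.31 = 0.85721
Maximum is THB→GBP→AED→THB at 0.9085; no arbitrage — every cycle loses value.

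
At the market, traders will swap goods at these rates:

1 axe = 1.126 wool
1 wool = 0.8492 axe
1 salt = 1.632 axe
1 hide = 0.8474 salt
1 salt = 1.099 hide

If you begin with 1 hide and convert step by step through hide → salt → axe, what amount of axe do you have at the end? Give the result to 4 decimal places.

1.3830

1 hide × 0.8474 = 0.8474 salt
0.8474 salt × 1.632 = 1.3829568 axe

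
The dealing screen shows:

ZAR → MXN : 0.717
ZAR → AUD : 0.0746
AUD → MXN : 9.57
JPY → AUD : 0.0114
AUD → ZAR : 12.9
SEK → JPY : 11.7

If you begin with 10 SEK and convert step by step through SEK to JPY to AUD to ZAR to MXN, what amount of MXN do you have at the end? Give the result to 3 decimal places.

12.337

10 SEK × 11.7 = 117 JPY
117 JPY × 0.0114 = 1.3338 AUD
1.3338 AUD × 12.9 = 17.20602 ZAR
17.20602 ZAR × 0.717 = 12.33671634 MXN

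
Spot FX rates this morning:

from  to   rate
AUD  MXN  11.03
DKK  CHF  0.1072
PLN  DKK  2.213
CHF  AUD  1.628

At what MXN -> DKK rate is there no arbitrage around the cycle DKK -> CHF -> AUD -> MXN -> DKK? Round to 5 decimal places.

Known legs of the cycle: 0.1072 × 1.628 × 11.03 = 1.924973248
For no arbitrage the full-cycle product must be 1, so the missing rate is 1 / 1.924973248 ≈ 0.5194877.

0.51949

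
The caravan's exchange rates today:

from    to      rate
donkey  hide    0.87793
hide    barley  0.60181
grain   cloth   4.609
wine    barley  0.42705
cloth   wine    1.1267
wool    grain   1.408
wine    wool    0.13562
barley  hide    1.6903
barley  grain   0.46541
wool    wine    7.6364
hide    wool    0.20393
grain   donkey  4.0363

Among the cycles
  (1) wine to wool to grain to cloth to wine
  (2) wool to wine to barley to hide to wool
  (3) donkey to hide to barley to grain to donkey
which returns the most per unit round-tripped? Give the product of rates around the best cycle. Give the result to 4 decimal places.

(1) 0.13562 × 1.408 × 4.609 × 1.1267 = 0.99161
(2) 7.6364 × 0.42705 × 1.6903 × 0.20393 = 1.12412
(3) 0.87793 × 0.60181 × 0.46541 × 4.0363 = 0.99252
Highest is cycle (2) at 1.1241 (>1, arbitrage).

1.1241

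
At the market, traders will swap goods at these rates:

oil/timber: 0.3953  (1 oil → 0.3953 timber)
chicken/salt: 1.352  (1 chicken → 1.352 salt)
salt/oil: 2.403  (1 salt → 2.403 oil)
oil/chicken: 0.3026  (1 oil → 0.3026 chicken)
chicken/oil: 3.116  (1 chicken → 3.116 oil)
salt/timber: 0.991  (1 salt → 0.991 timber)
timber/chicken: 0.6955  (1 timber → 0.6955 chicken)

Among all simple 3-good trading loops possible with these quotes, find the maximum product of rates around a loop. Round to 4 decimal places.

oil→chicken→salt→oil: 0.3026 × 1.352 × 2.403 = 0.98310
chicken→salt→timber→chicken: 1.352 × 0.991 × 0.6955 = 0.93185
oil→timber→chicken→oil: 0.3953 × 0.6955 × 3.116 = 0.85669
Maximum is oil→chicken→salt→oil at 0.9831; no arbitrage — every cycle loses value.

0.9831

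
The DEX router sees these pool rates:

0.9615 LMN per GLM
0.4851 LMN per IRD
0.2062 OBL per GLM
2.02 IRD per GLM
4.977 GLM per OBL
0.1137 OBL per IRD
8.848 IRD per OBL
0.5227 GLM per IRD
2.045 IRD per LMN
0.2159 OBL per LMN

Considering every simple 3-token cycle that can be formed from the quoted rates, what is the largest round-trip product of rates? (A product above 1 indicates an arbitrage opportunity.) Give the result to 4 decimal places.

1.1431

IRD→OBL→GLM→IRD: 0.1137 × 4.977 × 2.02 = 1.14309
GLM→LMN→OBL→GLM: 0.9615 × 0.2159 × 4.977 = 1.03316
IRD→GLM→LMN→IRD: 0.5227 × 0.9615 × 2.045 = 1.02777
IRD→GLM→OBL→IRD: 0.5227 × 0.2062 × 8.848 = 0.95364
IRD→LMN→OBL→IRD: 0.4851 × 0.2159 × 8.848 = 0.92668
Maximum is IRD→OBL→GLM→IRD at 1.1431; arbitrage exists.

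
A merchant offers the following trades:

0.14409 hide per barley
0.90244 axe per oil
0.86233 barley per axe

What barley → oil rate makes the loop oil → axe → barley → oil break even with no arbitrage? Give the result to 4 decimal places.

Known legs of the cycle: 0.90244 × 0.86233 = 0.7782010852
For no arbitrage the full-cycle product must be 1, so the missing rate is 1 / 0.7782010852 ≈ 1.285015.

1.2850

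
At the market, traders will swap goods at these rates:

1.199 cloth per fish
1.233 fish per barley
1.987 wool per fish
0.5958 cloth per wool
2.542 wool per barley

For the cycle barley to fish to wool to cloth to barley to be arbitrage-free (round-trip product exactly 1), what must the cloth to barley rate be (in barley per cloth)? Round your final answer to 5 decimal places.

Known legs of the cycle: 1.233 × 1.987 × 0.5958 = 1.4596927218
For no arbitrage the full-cycle product must be 1, so the missing rate is 1 / 1.4596927218 ≈ 0.6850757.

0.68508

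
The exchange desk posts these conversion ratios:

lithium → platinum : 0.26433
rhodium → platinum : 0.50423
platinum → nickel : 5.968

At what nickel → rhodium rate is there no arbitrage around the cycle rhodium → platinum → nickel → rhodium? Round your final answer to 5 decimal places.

Known legs of the cycle: 0.50423 × 5.968 = 3.00924464
For no arbitrage the full-cycle product must be 1, so the missing rate is 1 / 3.00924464 ≈ 0.3323093.

0.33231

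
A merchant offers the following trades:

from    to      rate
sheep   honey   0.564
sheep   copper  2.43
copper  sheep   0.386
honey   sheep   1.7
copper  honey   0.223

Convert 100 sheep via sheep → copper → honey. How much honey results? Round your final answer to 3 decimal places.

54.189

100 sheep × 2.43 = 243 copper
243 copper × 0.223 = 54.189 honey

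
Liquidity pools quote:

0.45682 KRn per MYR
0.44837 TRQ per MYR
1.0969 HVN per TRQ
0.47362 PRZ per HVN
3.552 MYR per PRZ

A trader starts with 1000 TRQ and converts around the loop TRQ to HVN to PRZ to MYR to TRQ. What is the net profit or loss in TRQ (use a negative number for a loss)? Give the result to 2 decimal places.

1000 TRQ × 1.0969 = 1096.9 HVN
1096.9 HVN × 0.47362 = 519.513778 PRZ
519.513778 PRZ × 3.552 = 1845.312939456 MYR
1845.312939456 MYR × 0.44837 = 827.38296266388672 TRQ
Net change: 827.38296266388672 − 1000 = -172.61703733611328 TRQ

-172.62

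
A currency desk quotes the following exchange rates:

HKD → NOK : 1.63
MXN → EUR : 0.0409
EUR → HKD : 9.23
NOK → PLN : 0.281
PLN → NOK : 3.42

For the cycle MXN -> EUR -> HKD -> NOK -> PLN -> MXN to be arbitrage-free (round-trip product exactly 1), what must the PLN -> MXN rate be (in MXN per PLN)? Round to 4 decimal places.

5.7834

Known legs of the cycle: 0.0409 × 9.23 × 1.63 × 0.281 = 0.17290953121
For no arbitrage the full-cycle product must be 1, so the missing rate is 1 / 0.17290953121 ≈ 5.783371.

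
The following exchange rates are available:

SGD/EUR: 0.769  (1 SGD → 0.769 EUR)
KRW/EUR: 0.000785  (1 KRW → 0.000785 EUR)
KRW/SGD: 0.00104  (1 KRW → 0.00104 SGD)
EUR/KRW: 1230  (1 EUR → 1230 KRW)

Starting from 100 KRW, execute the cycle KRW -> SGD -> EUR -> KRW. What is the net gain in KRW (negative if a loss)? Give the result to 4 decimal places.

-1.6295

100 KRW × 0.00104 = 0.104 SGD
0.104 SGD × 0.769 = 0.079976 EUR
0.079976 EUR × 1230 = 98.37048 KRW
Net change: 98.37048 − 100 = -1.62952 KRW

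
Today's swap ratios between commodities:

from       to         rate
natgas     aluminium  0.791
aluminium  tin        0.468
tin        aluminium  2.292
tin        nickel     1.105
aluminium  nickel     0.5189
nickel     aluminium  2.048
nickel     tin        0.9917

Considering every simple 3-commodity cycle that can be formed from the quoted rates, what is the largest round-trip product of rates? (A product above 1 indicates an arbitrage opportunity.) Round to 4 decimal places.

1.1794

tin→aluminium→nickel→tin: 2.292 × 0.5189 × 0.9917 = 1.17945
tin→nickel→aluminium→tin: 1.105 × 2.048 × 0.468 = 1.05910
Maximum is tin→aluminium→nickel→tin at 1.1794; arbitrage exists.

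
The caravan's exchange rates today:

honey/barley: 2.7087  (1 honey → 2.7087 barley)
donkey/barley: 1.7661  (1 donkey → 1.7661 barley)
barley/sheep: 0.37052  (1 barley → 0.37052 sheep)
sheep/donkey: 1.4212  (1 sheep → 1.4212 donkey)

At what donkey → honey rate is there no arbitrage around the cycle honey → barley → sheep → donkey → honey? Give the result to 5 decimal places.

Known legs of the cycle: 2.7087 × 0.37052 × 1.4212 = 1.4263554371088
For no arbitrage the full-cycle product must be 1, so the missing rate is 1 / 1.4263554371088 ≈ 0.7010875.

0.70109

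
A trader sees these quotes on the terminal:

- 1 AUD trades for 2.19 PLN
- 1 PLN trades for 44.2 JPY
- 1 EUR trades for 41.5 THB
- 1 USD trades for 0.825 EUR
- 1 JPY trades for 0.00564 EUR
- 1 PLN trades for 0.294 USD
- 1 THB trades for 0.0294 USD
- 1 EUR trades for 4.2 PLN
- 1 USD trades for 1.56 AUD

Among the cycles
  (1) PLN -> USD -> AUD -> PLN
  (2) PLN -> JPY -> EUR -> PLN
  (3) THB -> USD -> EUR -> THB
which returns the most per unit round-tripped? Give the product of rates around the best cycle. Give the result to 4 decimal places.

1.0470

(1) 0.294 × 1.56 × 2.19 = 1.00442
(2) 44.2 × 0.00564 × 4.2 = 1.04701
(3) 0.0294 × 0.825 × 41.5 = 1.00658
Highest is cycle (2) at 1.0470 (>1, arbitrage).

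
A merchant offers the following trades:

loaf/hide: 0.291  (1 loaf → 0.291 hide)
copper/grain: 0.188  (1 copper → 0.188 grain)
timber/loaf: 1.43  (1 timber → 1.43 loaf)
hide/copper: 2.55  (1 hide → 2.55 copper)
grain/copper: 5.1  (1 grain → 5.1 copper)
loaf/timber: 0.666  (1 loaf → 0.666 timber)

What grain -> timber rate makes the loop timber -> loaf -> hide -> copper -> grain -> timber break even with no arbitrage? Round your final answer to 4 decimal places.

5.0127

Known legs of the cycle: 1.43 × 0.291 × 2.55 × 0.188 = 0.199492722
For no arbitrage the full-cycle product must be 1, so the missing rate is 1 / 0.199492722 ≈ 5.012714.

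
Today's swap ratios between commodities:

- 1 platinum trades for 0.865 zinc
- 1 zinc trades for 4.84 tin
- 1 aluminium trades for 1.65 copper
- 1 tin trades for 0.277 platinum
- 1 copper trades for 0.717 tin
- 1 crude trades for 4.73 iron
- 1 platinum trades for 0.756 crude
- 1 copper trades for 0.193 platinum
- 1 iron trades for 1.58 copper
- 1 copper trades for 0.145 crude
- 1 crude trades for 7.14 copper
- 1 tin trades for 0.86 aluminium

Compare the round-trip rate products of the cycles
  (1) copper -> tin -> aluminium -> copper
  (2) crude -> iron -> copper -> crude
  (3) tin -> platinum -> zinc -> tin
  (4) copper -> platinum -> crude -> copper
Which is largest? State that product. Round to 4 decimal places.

1.1597

(1) 0.717 × 0.86 × 1.65 = 1.01742
(2) 4.73 × 1.58 × 0.145 = 1.08364
(3) 0.277 × 0.865 × 4.84 = 1.15969
(4) 0.193 × 0.756 × 7.14 = 1.04178
Highest is cycle (3) at 1.1597 (>1, arbitrage).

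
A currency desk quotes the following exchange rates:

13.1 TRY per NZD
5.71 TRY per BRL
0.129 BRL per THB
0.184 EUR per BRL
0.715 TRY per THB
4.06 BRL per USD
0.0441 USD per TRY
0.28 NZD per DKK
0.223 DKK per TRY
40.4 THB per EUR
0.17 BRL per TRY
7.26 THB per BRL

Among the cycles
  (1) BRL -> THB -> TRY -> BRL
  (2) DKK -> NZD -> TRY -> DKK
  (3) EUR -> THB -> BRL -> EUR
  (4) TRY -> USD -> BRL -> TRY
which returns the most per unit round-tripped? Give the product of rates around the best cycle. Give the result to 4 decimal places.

1.0224

(1) 7.26 × 0.715 × 0.17 = 0.88245
(2) 0.28 × 13.1 × 0.223 = 0.81796
(3) 40.4 × 0.129 × 0.184 = 0.95893
(4) 0.0441 × 4.06 × 5.71 = 1.02235
Highest is cycle (4) at 1.0224 (>1, arbitrage).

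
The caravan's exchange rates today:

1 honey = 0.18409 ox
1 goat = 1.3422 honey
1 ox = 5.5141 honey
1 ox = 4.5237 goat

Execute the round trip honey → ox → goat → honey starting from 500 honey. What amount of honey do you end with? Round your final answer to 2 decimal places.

500 honey × 0.18409 = 92.045 ox
92.045 ox × 4.5237 = 416.3839665 goat
416.3839665 goat × 1.3422 = 558.8705598363 honey

558.87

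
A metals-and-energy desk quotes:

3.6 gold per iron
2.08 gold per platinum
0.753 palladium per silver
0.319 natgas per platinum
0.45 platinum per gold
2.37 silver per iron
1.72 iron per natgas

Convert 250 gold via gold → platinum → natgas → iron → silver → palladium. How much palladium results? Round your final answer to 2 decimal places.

250 gold × 0.45 = 112.5 platinum
112.5 platinum × 0.319 = 35.8875 natgas
35.8875 natgas × 1.72 = 61.7265 iron
61.7265 iron × 2.37 = 146.291805 silver
146.291805 silver × 0.753 = 110.157729165 palladium

110.16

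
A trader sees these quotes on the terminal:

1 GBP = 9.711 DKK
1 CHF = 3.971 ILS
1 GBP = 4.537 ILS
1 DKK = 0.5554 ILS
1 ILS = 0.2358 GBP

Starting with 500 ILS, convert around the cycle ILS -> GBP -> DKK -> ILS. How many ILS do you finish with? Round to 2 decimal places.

500 ILS × 0.2358 = 117.9 GBP
117.9 GBP × 9.711 = 1144.9269 DKK
1144.9269 DKK × 0.5554 = 635.89240026 ILS

635.89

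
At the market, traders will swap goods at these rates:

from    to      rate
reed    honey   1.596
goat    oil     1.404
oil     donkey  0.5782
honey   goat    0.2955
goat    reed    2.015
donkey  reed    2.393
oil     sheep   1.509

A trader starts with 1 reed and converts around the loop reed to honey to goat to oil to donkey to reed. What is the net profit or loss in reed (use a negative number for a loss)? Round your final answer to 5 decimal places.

-0.08383

1 reed × 1.596 = 1.596 honey
1.596 honey × 0.2955 = 0.471618 goat
0.471618 goat × 1.404 = 0.662151672 oil
0.662151672 oil × 0.5782 = 0.3828560967504 donkey
0.3828560967504 donkey × 2.393 = 0.9161746395237072 reed
Net change: 0.9161746395237072 − 1 = -0.0838253604762928 reed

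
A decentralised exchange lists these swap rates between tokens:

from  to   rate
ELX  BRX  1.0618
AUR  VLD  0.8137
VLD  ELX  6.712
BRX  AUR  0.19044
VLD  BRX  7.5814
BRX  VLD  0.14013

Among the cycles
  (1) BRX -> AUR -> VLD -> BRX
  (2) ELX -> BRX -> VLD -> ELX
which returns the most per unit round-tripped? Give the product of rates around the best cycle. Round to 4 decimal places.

1.1748

(1) 0.19044 × 0.8137 × 7.5814 = 1.17482
(2) 1.0618 × 0.14013 × 6.712 = 0.99868
Highest is cycle (1) at 1.1748 (>1, arbitrage).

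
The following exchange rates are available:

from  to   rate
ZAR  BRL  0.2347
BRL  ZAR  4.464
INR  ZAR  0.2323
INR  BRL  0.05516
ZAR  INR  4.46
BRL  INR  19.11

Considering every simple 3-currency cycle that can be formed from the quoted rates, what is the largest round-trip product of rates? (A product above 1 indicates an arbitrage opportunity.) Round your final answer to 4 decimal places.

1.0982

BRL→ZAR→INR→BRL: 4.464 × 4.46 × 0.05516 = 1.09820
BRL→INR→ZAR→BRL: 19.11 × 0.2323 × 0.2347 = 1.04189
Maximum is BRL→ZAR→INR→BRL at 1.0982; arbitrage exists.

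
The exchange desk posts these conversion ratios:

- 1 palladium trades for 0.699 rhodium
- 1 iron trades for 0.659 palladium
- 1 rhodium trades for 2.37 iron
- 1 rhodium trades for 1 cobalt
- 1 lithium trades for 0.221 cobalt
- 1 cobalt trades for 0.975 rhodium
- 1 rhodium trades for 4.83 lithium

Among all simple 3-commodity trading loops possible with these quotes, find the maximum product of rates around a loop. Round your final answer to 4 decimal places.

1.0917

palladium→rhodium→iron→palladium: 0.699 × 2.37 × 0.659 = 1.09172
cobalt→rhodium→lithium→cobalt: 0.975 × 4.83 × 0.221 = 1.04074
Maximum is palladium→rhodium→iron→palladium at 1.0917; arbitrage exists.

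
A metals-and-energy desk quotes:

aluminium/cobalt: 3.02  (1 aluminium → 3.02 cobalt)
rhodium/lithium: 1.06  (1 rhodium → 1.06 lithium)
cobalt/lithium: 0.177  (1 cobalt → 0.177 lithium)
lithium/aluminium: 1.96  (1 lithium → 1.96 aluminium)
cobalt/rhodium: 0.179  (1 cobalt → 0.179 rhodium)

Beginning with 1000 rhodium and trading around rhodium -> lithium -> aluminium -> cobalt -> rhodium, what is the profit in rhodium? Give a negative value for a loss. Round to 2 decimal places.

1000 rhodium × 1.06 = 1060 lithium
1060 lithium × 1.96 = 2077.6 aluminium
2077.6 aluminium × 3.02 = 6274.352 cobalt
6274.352 cobalt × 0.179 = 1123.109008 rhodium
Net change: 1123.109008 − 1000 = 123.109008 rhodium

123.11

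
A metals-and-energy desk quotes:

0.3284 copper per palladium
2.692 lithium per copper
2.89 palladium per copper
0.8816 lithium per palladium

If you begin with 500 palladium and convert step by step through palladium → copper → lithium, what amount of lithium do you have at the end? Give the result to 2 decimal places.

500 palladium × 0.3284 = 164.2 copper
164.2 copper × 2.692 = 442.0264 lithium

442.03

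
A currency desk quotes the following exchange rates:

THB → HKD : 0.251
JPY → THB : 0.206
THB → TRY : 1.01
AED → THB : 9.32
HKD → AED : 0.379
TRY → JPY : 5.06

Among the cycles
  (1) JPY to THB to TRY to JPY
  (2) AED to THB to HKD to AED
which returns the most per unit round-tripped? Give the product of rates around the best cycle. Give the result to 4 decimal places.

1.0528

(1) 0.206 × 1.01 × 5.06 = 1.05278
(2) 9.32 × 0.251 × 0.379 = 0.88660
Highest is cycle (1) at 1.0528 (>1, arbitrage).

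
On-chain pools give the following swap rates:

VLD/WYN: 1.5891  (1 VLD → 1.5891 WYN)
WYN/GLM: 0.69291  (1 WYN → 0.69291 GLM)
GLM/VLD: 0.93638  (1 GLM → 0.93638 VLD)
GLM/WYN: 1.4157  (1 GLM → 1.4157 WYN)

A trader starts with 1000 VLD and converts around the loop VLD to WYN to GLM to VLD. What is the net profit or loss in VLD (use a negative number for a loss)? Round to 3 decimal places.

1000 VLD × 1.5891 = 1589.1 WYN
1589.1 WYN × 0.69291 = 1101.103281 GLM
1101.103281 GLM × 0.93638 = 1031.05109026278 VLD
Net change: 1031.05109026278 − 1000 = 31.05109026278 VLD

31.051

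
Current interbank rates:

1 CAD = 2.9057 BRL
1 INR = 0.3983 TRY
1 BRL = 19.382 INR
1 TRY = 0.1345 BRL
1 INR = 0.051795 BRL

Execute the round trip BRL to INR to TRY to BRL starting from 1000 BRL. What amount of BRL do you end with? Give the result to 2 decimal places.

1000 BRL × 19.382 = 19382 INR
19382 INR × 0.3983 = 7719.8506 TRY
7719.8506 TRY × 0.1345 = 1038.3199057 BRL

1038.32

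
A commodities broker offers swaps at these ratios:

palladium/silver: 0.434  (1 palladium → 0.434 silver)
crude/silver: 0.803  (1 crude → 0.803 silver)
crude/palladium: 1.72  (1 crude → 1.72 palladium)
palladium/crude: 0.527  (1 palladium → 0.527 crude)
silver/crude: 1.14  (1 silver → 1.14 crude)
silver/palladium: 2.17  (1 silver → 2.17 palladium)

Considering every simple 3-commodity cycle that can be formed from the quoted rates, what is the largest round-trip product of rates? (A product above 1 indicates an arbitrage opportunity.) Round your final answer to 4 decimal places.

0.9183

crude→silver→palladium→crude: 0.803 × 2.17 × 0.527 = 0.91830
crude→palladium→silver→crude: 1.72 × 0.434 × 1.14 = 0.85099
Maximum is crude→silver→palladium→crude at 0.9183; no arbitrage — every cycle loses value.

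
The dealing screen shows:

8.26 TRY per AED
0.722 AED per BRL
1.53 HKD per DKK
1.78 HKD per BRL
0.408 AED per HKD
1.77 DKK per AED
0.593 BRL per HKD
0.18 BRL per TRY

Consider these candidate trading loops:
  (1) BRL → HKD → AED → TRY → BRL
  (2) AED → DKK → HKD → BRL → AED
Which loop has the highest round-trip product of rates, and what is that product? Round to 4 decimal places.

1.1595

(1) 1.78 × 0.408 × 8.26 × 0.18 = 1.07977
(2) 1.77 × 1.53 × 0.593 × 0.722 = 1.15946
Highest is cycle (2) at 1.1595 (>1, arbitrage).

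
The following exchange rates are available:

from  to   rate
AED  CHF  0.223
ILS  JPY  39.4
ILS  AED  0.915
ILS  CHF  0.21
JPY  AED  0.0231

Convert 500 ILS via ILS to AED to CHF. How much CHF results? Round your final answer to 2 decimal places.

500 ILS × 0.915 = 457.5 AED
457.5 AED × 0.223 = 102.0225 CHF

102.02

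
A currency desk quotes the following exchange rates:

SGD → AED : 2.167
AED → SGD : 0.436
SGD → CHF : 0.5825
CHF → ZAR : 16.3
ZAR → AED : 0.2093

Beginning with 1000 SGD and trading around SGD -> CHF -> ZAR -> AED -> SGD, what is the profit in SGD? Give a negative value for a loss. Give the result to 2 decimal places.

1000 SGD × 0.5825 = 582.5 CHF
582.5 CHF × 16.3 = 9494.75 ZAR
9494.75 ZAR × 0.2093 = 1987.251175 AED
1987.251175 AED × 0.436 = 866.4415123 SGD
Net change: 866.4415123 − 1000 = -133.5584877 SGD

-133.56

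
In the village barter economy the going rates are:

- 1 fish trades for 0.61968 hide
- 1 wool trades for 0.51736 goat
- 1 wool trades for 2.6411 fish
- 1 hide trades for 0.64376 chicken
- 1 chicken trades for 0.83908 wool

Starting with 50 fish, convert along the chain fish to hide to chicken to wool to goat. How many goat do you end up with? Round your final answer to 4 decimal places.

50 fish × 0.61968 = 30.984 hide
30.984 hide × 0.64376 = 19.94625984 chicken
19.94625984 chicken × 0.83908 = 16.7365077065472 wool
16.7365077065472 wool × 0.51736 = 8.658799627059259392 goat

8.6588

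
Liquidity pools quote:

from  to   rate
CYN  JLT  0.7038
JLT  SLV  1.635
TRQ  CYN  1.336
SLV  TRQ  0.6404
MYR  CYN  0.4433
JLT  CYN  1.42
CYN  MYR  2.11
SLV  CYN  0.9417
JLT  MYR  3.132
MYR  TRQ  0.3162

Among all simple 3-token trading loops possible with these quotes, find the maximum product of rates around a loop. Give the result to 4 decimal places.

1.0836

JLT→SLV→CYN→JLT: 1.635 × 0.9417 × 0.7038 = 1.08363
JLT→MYR→CYN→JLT: 3.132 × 0.4433 × 0.7038 = 0.97717
CYN→MYR→TRQ→CYN: 2.11 × 0.3162 × 1.336 = 0.89136
Maximum is JLT→SLV→CYN→JLT at 1.0836; arbitrage exists.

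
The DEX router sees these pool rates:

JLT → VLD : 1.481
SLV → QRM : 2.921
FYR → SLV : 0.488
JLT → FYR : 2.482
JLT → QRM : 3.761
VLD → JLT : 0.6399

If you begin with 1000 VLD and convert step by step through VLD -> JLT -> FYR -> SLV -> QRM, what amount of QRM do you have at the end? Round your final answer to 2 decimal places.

2263.94

1000 VLD × 0.6399 = 639.9 JLT
639.9 JLT × 2.482 = 1588.2318 FYR
1588.2318 FYR × 0.488 = 775.0571184 SLV
775.0571184 SLV × 2.921 = 2263.9418428464 QRM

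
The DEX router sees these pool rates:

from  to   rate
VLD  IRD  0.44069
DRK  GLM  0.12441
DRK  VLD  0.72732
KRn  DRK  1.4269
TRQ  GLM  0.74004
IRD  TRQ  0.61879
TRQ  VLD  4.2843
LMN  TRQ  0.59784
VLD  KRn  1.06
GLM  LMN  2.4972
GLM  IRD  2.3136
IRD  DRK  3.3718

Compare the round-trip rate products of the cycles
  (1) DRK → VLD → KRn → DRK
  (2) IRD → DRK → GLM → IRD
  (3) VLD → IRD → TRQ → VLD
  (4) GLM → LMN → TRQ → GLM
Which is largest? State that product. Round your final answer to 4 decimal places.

(1) 0.72732 × 1.06 × 1.4269 = 1.10008
(2) 3.3718 × 0.12441 × 2.3136 = 0.97052
(3) 0.44069 × 0.61879 × 4.2843 = 1.16831
(4) 2.4972 × 0.59784 × 0.74004 = 1.10482
Highest is cycle (3) at 1.1683 (>1, arbitrage).

1.1683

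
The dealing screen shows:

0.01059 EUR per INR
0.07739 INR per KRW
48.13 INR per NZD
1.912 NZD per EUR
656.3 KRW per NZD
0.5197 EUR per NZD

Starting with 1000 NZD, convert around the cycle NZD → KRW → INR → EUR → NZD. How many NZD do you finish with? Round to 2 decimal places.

1028.42

1000 NZD × 656.3 = 656300 KRW
656300 KRW × 0.07739 = 50791.057 INR
50791.057 INR × 0.01059 = 537.87729363 EUR
537.87729363 EUR × 1.912 = 1028.42138542056 NZD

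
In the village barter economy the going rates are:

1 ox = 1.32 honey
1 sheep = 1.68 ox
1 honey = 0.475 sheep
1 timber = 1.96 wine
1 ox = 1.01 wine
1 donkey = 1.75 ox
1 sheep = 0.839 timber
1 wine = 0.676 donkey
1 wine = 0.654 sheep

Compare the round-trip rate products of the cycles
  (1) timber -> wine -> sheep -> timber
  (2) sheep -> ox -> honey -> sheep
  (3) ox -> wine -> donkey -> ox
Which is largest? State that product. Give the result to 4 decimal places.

1.1948

(1) 1.96 × 0.654 × 0.839 = 1.07546
(2) 1.68 × 1.32 × 0.475 = 1.05336
(3) 1.01 × 0.676 × 1.75 = 1.19483
Highest is cycle (3) at 1.1948 (>1, arbitrage).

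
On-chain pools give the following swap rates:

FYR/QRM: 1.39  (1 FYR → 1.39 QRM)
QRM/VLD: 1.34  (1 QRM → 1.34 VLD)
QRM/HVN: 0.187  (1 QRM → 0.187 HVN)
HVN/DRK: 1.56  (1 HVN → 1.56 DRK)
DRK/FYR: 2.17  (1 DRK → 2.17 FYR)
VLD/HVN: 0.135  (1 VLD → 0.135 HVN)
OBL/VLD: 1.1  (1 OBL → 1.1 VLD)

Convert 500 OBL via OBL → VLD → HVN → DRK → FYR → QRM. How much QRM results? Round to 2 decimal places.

349.38

500 OBL × 1.1 = 550 VLD
550 VLD × 0.135 = 74.25 HVN
74.25 HVN × 1.56 = 115.83 DRK
115.83 DRK × 2.17 = 251.3511 FYR
251.3511 FYR × 1.39 = 349.378029 QRM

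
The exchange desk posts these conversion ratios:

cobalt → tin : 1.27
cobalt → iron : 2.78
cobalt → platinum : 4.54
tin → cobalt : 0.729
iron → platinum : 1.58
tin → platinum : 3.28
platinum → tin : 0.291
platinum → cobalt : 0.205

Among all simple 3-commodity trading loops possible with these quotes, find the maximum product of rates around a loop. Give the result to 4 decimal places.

0.9631

cobalt→platinum→tin→cobalt: 4.54 × 0.291 × 0.729 = 0.96311
cobalt→iron→platinum→cobalt: 2.78 × 1.58 × 0.205 = 0.90044
cobalt→tin→platinum→cobalt: 1.27 × 3.28 × 0.205 = 0.85395
Maximum is cobalt→platinum→tin→cobalt at 0.9631; no arbitrage — every cycle loses value.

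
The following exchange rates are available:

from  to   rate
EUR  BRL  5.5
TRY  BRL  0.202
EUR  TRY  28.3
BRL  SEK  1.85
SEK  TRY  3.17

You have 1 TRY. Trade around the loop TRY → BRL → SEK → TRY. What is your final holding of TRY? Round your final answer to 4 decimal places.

1.1846

1 TRY × 0.202 = 0.202 BRL
0.202 BRL × 1.85 = 0.3737 SEK
0.3737 SEK × 3.17 = 1.184629 TRY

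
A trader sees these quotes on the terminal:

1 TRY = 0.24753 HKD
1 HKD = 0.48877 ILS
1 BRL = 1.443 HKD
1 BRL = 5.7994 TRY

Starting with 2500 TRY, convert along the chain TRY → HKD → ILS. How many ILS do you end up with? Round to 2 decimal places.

2500 TRY × 0.24753 = 618.825 HKD
618.825 HKD × 0.48877 = 302.46309525 ILS

302.46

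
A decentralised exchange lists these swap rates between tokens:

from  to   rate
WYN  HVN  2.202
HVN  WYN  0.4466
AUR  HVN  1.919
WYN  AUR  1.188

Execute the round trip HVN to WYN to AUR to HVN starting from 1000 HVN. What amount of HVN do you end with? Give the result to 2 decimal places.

1018.15

1000 HVN × 0.4466 = 446.6 WYN
446.6 WYN × 1.188 = 530.5608 AUR
530.5608 AUR × 1.919 = 1018.1461752 HVN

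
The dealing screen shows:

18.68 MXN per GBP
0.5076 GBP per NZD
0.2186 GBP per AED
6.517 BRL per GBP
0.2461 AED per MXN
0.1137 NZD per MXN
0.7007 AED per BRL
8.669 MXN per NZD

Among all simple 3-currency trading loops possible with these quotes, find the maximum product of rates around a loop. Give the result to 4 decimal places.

1.0781

GBP→MXN→NZD→GBP: 18.68 × 0.1137 × 0.5076 = 1.07810
AED→GBP→MXN→AED: 0.2186 × 18.68 × 0.2461 = 1.00494
AED→GBP→BRL→AED: 0.2186 × 6.517 × 0.7007 = 0.99823
Maximum is GBP→MXN→NZD→GBP at 1.0781; arbitrage exists.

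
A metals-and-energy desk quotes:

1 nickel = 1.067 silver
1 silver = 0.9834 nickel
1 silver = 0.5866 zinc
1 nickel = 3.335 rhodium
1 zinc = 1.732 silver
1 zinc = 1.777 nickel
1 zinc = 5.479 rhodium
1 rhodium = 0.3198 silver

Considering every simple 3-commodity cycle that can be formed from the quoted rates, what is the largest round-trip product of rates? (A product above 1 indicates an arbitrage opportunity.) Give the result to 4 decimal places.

nickel→silver→zinc→nickel: 1.067 × 0.5866 × 1.777 = 1.11223
nickel→rhodium→silver→nickel: 3.335 × 0.3198 × 0.9834 = 1.04883
silver→zinc→rhodium→silver: 0.5866 × 5.479 × 0.3198 = 1.02783
Maximum is nickel→silver→zinc→nickel at 1.1122; arbitrage exists.

1.1122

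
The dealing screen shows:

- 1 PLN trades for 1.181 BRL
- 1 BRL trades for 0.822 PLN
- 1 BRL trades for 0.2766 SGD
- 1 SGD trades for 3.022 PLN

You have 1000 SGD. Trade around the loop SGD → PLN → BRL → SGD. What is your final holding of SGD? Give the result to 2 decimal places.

1000 SGD × 3.022 = 3022 PLN
3022 PLN × 1.181 = 3568.982 BRL
3568.982 BRL × 0.2766 = 987.1804212 SGD

987.18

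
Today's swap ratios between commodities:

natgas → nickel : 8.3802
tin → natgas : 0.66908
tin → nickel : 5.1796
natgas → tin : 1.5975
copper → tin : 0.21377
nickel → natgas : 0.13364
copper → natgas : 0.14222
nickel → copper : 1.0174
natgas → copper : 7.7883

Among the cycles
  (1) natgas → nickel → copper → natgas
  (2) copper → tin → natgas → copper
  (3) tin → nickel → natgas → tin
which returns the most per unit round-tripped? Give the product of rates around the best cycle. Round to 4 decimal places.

1.2126

(1) 8.3802 × 1.0174 × 0.14222 = 1.21257
(2) 0.21377 × 0.66908 × 7.7883 = 1.11395
(3) 5.1796 × 0.13364 × 1.5975 = 1.10579
Highest is cycle (1) at 1.2126 (>1, arbitrage).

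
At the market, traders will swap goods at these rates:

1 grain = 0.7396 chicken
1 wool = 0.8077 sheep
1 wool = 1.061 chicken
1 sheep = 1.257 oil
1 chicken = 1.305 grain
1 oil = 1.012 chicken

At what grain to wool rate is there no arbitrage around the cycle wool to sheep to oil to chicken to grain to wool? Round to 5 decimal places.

0.74580

Known legs of the cycle: 0.8077 × 1.257 × 1.012 × 1.305 = 1.340838232074
For no arbitrage the full-cycle product must be 1, so the missing rate is 1 / 1.340838232074 ≈ 0.7458021.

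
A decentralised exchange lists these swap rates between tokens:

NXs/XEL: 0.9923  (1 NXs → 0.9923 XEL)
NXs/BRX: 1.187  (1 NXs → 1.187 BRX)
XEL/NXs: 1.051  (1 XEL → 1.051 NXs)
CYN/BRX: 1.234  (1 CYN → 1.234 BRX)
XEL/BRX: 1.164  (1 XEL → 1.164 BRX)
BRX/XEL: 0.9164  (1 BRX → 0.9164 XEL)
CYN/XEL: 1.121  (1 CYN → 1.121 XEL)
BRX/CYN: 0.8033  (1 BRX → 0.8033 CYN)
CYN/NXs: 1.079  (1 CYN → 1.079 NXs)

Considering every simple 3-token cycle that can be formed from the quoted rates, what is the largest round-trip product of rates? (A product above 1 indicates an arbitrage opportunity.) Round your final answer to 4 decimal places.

1.1432

XEL→NXs→BRX→XEL: 1.051 × 1.187 × 0.9164 = 1.14324
XEL→BRX→CYN→XEL: 1.164 × 0.8033 × 1.121 = 1.04818
BRX→CYN→NXs→BRX: 0.8033 × 1.079 × 1.187 = 1.02884
Maximum is XEL→NXs→BRX→XEL at 1.1432; arbitrage exists.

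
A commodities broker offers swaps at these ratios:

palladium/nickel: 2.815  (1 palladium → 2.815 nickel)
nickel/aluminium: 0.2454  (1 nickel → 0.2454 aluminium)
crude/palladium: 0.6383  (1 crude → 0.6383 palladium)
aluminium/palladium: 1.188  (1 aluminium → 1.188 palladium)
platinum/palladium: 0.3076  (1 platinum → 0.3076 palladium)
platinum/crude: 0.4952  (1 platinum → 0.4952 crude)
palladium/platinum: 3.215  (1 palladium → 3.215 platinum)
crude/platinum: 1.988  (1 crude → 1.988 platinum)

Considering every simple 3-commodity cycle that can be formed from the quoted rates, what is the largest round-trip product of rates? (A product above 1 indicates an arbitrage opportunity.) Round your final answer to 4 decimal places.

1.0162

palladium→platinum→crude→palladium: 3.215 × 0.4952 × 0.6383 = 1.01622
palladium→nickel→aluminium→palladium: 2.815 × 0.2454 × 1.188 = 0.82067
Maximum is palladium→platinum→crude→palladium at 1.0162; arbitrage exists.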